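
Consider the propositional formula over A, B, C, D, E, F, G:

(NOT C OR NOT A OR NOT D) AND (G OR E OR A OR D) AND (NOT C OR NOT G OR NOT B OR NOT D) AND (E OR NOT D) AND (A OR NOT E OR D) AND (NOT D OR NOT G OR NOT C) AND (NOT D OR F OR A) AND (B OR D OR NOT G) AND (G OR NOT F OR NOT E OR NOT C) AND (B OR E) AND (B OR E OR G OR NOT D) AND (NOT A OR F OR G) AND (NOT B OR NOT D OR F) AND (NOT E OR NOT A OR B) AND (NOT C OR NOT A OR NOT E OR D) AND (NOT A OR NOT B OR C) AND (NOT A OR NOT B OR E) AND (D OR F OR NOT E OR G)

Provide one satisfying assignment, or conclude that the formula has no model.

Branch on E: set E = true.
Branch on A: set A = false.
From the singleton clause (D), D = true.
From the singleton clause (F), F = true.
Branch on G: set G = true.
From the singleton clause (NOT C), C = false.
No clause remains; B is free.

A=false; B=true; C=false; D=true; E=true; F=true; G=true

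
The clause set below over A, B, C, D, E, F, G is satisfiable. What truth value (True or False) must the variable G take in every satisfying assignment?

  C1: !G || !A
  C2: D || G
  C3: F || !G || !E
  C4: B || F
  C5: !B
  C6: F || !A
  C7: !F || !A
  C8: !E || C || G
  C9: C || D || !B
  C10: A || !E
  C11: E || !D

True

Suppose G = false.
The clause (D) is unit, so D = true.
The clause (!B) is unit, so B = false.
The clause (F) is unit, so F = true.
The clause (!A) is unit, so A = false.
The clause (!E) is unit, so E = false.
That conflicts with the unit clause (E).
So every satisfying assignment has G = True.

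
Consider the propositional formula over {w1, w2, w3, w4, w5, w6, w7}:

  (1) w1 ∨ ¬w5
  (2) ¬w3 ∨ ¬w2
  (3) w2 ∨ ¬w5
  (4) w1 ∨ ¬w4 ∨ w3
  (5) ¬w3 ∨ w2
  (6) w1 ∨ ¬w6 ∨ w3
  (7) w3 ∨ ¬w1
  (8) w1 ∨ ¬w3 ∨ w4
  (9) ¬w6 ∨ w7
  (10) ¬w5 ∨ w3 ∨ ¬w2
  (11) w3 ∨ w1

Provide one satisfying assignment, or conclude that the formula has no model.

Case w1 = True:
(w3) alone gives w3 = True.
(¬w2) alone gives w2 = False.
That conflicts with the unit clause (w2).
Backtrack on w1: now try w1 = False.
(¬w5) alone gives w5 = False.
(w3) alone gives w3 = True.
(¬w2) alone gives w2 = False.
That conflicts with the unit clause (w2).
Neither w1 = True nor w1 = False works.

UNSATISFIABLE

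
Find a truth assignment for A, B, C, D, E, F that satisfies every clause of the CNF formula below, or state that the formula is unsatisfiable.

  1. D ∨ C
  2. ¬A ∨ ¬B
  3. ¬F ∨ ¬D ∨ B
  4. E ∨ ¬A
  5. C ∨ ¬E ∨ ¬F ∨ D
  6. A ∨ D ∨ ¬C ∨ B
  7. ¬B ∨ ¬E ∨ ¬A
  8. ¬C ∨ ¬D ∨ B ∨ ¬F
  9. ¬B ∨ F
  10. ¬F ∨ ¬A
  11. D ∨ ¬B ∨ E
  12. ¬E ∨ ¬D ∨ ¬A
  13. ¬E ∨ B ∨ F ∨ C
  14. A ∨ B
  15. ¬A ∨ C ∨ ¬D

A=False, B=True, C=True, D=True, E=True, F=True

Case D = True:
Case A = False:
The clause (B) is unit, so B = True.
The clause (F) is unit, so F = True.
All clauses hold; C, E can take either value.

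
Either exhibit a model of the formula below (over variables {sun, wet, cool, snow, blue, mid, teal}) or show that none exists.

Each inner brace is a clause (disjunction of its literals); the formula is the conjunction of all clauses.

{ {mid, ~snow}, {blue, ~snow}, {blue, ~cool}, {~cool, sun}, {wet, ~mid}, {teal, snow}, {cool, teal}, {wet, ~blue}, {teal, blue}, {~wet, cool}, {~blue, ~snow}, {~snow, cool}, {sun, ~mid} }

Case mid = 0:
(~snow) alone gives snow = 0.
(teal) alone gives teal = 1.
Case blue = 0:
(~cool) alone gives cool = 0.
(~wet) alone gives wet = 0.
Every clause is now satisfied; sun is unconstrained.

sun: 1, wet: 0, cool: 0, snow: 0, blue: 0, mid: 0, teal: 1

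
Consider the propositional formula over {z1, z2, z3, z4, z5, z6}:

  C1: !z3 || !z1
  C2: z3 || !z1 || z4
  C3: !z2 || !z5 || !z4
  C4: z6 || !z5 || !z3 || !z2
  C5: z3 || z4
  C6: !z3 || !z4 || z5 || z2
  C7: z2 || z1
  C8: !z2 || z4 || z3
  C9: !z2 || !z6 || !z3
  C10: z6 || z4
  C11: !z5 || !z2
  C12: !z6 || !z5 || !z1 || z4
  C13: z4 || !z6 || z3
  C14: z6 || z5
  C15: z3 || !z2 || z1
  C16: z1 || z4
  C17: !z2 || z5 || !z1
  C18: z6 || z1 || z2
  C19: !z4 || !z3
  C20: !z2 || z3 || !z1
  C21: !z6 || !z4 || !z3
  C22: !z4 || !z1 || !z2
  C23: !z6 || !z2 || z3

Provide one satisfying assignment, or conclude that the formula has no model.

z1=true,  z2=false,  z3=false,  z4=true,  z5=true,  z6=false

Suppose z3 = false.
(z4) alone gives z4 = true.
Suppose z2 = false.
(z1) alone gives z1 = true.
Suppose z6 = false.
(z5) alone gives z5 = true.
All clauses are satisfied.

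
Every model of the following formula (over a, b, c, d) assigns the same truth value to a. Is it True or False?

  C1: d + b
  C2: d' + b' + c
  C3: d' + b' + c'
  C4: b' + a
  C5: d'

True

Suppose a = 0.
Unit clause (b') forces b = 0.
Unit clause (d) forces d = 1.
That conflicts with the unit clause (d').
So every satisfying assignment has a = True.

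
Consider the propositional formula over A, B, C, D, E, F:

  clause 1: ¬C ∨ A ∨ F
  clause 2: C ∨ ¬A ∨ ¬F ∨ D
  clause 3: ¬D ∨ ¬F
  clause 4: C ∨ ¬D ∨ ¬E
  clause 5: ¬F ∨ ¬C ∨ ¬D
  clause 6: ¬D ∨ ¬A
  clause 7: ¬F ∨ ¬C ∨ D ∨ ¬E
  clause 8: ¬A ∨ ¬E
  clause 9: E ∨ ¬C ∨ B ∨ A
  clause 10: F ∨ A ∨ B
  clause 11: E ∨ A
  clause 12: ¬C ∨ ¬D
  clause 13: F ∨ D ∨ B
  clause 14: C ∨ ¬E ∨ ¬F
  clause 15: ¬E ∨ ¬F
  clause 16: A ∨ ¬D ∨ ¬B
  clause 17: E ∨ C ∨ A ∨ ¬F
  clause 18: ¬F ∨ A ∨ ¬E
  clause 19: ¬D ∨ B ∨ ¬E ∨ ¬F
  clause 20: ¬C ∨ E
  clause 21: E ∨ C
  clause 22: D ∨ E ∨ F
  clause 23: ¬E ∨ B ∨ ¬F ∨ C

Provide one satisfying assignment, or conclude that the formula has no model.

Try D = False.
Try A = False.
Unit clause (E) forces E = True.
Unit clause (¬F) forces F = False.
Unit clause (¬C) forces C = False.
Unit clause (B) forces B = True.
All clauses are satisfied.

A: False,  B: True,  C: False,  D: False,  E: True,  F: False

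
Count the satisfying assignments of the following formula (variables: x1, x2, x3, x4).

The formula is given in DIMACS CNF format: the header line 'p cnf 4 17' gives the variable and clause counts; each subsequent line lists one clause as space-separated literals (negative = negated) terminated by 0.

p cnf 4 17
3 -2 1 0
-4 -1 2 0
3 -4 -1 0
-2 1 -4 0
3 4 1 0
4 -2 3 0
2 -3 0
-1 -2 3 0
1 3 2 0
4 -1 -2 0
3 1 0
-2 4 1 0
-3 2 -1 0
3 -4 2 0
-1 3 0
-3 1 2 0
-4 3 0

There are 2^4 = 16 truth assignments over (x1, x2, x3, x4).
Split on x2. With x2 = True, the clauses containing x2 are satisfied and ¬x2 drops from the rest; 1 of the 2^3 = 8 assignments to the other variables satisfy what remains.
With x2 = False, by the same count on the reduced clause set, 0 assignments work.
(One model: x1=T, x2=T, x3=T, x4=T.)
Total: 1 + 0 = 1.

1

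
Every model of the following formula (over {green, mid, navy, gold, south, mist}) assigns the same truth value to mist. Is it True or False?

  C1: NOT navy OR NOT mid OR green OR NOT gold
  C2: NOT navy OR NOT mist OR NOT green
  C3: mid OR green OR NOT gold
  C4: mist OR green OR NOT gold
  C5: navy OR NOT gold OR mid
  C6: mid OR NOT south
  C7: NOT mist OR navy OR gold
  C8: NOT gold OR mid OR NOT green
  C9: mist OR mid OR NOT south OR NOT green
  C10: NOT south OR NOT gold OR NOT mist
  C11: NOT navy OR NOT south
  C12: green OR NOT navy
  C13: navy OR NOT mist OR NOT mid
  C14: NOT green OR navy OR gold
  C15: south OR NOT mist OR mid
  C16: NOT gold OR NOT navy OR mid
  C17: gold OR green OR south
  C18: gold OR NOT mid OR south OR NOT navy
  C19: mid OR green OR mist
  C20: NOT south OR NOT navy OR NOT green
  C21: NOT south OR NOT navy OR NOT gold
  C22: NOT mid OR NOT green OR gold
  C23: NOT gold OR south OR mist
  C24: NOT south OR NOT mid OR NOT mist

False

Suppose mist = true.
Case navy = false:
The clause (gold) is unit, so gold = true.
The clause (mid) is unit, so mid = true.
But (NOT mid) is also a unit clause — contradiction.
That branch fails; take navy = true instead.
The clause (NOT green) is unit, so green = false.
But (green) is also a unit clause — contradiction.
Either choice for navy ends in contradiction.
So every satisfying assignment has mist = False.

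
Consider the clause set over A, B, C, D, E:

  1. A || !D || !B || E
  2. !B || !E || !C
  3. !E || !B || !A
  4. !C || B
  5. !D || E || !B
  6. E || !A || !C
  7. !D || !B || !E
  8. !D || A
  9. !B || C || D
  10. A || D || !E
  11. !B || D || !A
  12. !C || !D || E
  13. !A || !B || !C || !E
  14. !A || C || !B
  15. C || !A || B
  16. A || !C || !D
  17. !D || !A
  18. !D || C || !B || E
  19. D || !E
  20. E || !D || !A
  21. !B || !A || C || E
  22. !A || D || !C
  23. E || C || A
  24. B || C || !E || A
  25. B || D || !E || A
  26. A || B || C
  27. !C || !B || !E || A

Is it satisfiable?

Try C = true.
Unit clause (B) forces B = true.
Unit clause (!E) forces E = false.
Unit clause (!D) forces D = false.
Unit clause (!A) forces A = false.
This assignment satisfies each clause.
A satisfying assignment: A: false; B: true; C: true; D: false; E: false.

Satisfiable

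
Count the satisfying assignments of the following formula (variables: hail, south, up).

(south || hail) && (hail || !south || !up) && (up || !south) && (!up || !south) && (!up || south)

1

There are 2^3 = 8 truth assignments over (hail, south, up).
Check each against the 5 clauses (columns in the order hail, south, up):
  F F F  ✗ fails (south || hail)
  F F T  ✗ fails (south || hail)
  F T F  ✗ fails (up || !south)
  F T T  ✗ fails (hail || !south || !up)
  T F F  ✓ satisfies all
  T F T  ✗ fails (!up || south)
  T T F  ✗ fails (up || !south)
  T T T  ✗ fails (!up || !south)
1 of the 8 rows is a model.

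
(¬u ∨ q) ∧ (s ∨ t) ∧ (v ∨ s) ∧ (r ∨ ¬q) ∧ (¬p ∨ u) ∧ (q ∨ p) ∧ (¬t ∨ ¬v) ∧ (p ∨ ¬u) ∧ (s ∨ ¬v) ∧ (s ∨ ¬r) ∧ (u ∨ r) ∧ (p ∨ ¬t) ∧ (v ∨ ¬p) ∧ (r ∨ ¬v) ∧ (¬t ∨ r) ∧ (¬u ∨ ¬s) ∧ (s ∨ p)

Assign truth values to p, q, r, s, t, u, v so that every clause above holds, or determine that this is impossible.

Branch on u: set u = False.
Unit clause (¬p) forces p = False.
Unit clause (q) forces q = True.
Unit clause (r) forces r = True.
Unit clause (s) forces s = True.
Unit clause (¬t) forces t = False.
No clause remains; v is free.

p: False,  q: True,  r: True,  s: True,  t: False,  u: False,  v: True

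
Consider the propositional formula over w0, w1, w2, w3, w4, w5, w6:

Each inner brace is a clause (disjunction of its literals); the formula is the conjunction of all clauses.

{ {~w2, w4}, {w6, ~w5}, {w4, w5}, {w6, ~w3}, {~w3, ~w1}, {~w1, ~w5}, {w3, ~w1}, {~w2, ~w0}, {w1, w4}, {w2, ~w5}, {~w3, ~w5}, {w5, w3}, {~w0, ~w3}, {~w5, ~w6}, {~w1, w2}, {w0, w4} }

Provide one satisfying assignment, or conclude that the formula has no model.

w0=0; w1=0; w2=1; w3=1; w4=1; w5=0; w6=1

Suppose w2 = 1.
From the singleton clause (w4), w4 = 1.
From the singleton clause (~w0), w0 = 0.
Suppose w6 = 1.
From the singleton clause (~w5), w5 = 0.
From the singleton clause (w3), w3 = 1.
From the singleton clause (~w1), w1 = 0.
All clauses are satisfied.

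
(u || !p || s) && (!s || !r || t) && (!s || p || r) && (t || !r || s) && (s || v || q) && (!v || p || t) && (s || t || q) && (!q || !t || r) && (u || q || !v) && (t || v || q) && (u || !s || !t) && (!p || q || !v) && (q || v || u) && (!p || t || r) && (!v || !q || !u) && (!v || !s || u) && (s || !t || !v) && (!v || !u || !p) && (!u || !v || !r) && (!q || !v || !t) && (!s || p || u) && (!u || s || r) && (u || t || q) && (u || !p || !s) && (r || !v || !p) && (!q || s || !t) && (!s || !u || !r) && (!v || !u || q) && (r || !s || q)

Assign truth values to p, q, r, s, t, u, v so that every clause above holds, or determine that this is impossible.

Branch on u: set u = false.
Branch on p: set p = false.
From the singleton clause (!s), s = false.
Branch on t: set t = false.
From the singleton clause (!r), r = false.
From the singleton clause (!v), v = false.
From the singleton clause (q), q = true.
Every clause now holds.

p: false; q: true; r: false; s: false; t: false; u: false; v: false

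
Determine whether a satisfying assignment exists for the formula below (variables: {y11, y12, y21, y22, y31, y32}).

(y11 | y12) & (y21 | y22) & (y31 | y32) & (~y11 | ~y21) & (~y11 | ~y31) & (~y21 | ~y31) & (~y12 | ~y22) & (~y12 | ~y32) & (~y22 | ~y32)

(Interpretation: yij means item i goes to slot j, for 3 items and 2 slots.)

Try y11 = 1.
From the singleton clause (~y21), y21 = 0.
From the singleton clause (y22), y22 = 1.
From the singleton clause (~y31), y31 = 0.
From the singleton clause (y32), y32 = 1.
But (~y32) is also a unit clause — contradiction.
Undo y11 and try y11 = 0.
From the singleton clause (y12), y12 = 1.
From the singleton clause (~y22), y22 = 0.
From the singleton clause (y21), y21 = 1.
From the singleton clause (~y31), y31 = 0.
From the singleton clause (y32), y32 = 1.
But (~y32) is also a unit clause — contradiction.
Neither y11 = 1 nor y11 = 0 works.
No assignment satisfies every clause.

No, unsatisfiable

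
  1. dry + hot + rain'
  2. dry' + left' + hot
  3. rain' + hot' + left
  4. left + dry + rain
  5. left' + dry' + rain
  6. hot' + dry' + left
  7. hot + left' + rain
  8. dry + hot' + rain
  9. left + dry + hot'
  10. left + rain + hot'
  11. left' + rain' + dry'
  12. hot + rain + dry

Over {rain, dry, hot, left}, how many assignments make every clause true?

3

There are 2^4 = 16 truth assignments over (rain, dry, hot, left).
Check each against the 12 clauses (columns in the order rain, dry, hot, left):
  F F F F  ✗ fails (left + dry + rain)
  F F F T  ✗ fails (hot + left' + rain)
  F F T F  ✗ fails (left + dry + rain)
  F F T T  ✗ fails (dry + hot' + rain)
  F T F F  ✓ satisfies all
  F T F T  ✗ fails (dry' + left' + hot)
  F T T F  ✗ fails (hot' + dry' + left)
  F T T T  ✗ fails (left' + dry' + rain)
  T F F F  ✗ fails (dry + hot + rain')
  T F F T  ✗ fails (dry + hot + rain')
  T F T F  ✗ fails (rain' + hot' + left)
  T F T T  ✓ satisfies all
  T T F F  ✓ satisfies all
  T T F T  ✗ fails (dry' + left' + hot)
  T T T F  ✗ fails (rain' + hot' + left)
  T T T T  ✗ fails (left' + rain' + dry')
3 of the 16 rows are models.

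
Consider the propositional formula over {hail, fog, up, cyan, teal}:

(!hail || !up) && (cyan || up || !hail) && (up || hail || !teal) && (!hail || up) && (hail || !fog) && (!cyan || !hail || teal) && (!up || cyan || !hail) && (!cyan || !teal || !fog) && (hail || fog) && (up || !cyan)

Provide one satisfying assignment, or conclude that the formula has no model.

UNSATISFIABLE

Case hail = false:
From the singleton clause (!fog), fog = false.
But (fog) is also a unit clause — contradiction.
That branch fails; take hail = true instead.
From the singleton clause (!up), up = false.
But (up) is also a unit clause — contradiction.
Either choice for hail ends in contradiction.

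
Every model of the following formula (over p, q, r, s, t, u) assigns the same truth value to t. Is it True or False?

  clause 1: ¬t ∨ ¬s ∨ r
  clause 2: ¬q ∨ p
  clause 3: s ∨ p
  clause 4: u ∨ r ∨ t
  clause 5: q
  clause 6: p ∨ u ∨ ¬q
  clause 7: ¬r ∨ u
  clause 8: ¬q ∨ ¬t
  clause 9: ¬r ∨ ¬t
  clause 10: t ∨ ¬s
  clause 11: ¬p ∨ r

False

Suppose t = True.
From the singleton clause (q), q = True.
Now (¬q) is unsatisfied and unit — conflict.
So every satisfying assignment has t = False.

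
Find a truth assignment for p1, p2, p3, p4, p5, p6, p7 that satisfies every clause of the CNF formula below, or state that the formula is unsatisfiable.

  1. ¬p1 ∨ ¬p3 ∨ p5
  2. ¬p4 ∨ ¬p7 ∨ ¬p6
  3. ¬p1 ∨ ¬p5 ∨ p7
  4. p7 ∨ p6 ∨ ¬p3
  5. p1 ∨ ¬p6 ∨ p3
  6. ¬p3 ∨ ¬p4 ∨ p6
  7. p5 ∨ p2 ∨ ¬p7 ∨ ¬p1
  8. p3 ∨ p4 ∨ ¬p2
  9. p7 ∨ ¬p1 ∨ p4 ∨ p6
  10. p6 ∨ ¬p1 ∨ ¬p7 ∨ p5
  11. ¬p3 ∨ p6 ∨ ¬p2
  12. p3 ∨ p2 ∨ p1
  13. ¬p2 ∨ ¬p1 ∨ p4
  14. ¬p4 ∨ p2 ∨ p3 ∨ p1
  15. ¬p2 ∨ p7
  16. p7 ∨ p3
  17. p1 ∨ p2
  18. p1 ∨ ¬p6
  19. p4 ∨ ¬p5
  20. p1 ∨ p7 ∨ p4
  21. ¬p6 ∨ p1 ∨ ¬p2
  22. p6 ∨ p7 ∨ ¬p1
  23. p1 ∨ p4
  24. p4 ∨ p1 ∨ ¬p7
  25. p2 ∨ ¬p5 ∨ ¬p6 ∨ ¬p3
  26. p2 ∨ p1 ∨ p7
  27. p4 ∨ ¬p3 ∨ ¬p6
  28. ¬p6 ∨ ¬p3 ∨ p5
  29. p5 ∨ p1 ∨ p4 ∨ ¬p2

Try p2 = True.
(p7) alone gives p7 = True.
Try p4 = True.
(¬p6) alone gives p6 = False.
(¬p3) alone gives p3 = False.
Try p1 = False.
No clause remains; p5 is free.

p1=False; p2=True; p3=False; p4=True; p5=True; p6=False; p7=True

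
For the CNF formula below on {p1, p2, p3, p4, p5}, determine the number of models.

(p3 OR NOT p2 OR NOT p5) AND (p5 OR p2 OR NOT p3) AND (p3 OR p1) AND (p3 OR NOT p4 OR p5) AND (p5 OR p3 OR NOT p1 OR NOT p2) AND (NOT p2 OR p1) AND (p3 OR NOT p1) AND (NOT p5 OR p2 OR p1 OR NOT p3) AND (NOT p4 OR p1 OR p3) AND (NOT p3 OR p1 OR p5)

There are 2^5 = 32 truth assignments over (p1, p2, p3, p4, p5).
Split on p4. With p4 = true, the clauses containing p4 are satisfied and NOT p4 drops from the rest; 3 of the 2^4 = 16 assignments to the other variables satisfy what remains.
With p4 = false, by the same count on the reduced clause set, 3 assignments work.
Total: 3 + 3 = 6.

6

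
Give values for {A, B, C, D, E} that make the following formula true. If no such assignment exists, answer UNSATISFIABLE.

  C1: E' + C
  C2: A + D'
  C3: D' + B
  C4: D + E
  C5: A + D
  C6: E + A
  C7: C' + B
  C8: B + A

A ↦ 1; B ↦ 1; C ↦ 1; D ↦ 0; E ↦ 1

Try E = 1.
Unit clause (C) forces C = 1.
Unit clause (B) forces B = 1.
Try A = 1.
No clause remains; D is free.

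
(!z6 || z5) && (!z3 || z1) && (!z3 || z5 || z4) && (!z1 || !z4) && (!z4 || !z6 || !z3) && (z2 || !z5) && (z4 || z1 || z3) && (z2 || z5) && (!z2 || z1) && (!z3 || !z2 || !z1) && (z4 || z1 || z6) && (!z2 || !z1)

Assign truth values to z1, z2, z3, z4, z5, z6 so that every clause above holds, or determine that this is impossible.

Case z6 = false:
Case z3 = false:
Case z1 = false:
Unit clause (z4) forces z4 = true.
Unit clause (!z2) forces z2 = false.
Unit clause (!z5) forces z5 = false.
Now (z5) is unsatisfied and unit — conflict.
Undo z1 and try z1 = true.
Unit clause (!z4) forces z4 = false.
Unit clause (!z2) forces z2 = false.
Unit clause (!z5) forces z5 = false.
Now (z5) is unsatisfied and unit — conflict.
Either choice for z1 ends in contradiction.
Undo z3 and try z3 = true.
Unit clause (z1) forces z1 = true.
Unit clause (!z4) forces z4 = false.
Unit clause (z5) forces z5 = true.
Unit clause (z2) forces z2 = true.
Now (!z2) is unsatisfied and unit — conflict.
Either choice for z3 ends in contradiction.
Undo z6 and try z6 = true.
Unit clause (z5) forces z5 = true.
Unit clause (z2) forces z2 = true.
Unit clause (z1) forces z1 = true.
Now (!z1) is unsatisfied and unit — conflict.
Either choice for z6 ends in contradiction.

UNSATISFIABLE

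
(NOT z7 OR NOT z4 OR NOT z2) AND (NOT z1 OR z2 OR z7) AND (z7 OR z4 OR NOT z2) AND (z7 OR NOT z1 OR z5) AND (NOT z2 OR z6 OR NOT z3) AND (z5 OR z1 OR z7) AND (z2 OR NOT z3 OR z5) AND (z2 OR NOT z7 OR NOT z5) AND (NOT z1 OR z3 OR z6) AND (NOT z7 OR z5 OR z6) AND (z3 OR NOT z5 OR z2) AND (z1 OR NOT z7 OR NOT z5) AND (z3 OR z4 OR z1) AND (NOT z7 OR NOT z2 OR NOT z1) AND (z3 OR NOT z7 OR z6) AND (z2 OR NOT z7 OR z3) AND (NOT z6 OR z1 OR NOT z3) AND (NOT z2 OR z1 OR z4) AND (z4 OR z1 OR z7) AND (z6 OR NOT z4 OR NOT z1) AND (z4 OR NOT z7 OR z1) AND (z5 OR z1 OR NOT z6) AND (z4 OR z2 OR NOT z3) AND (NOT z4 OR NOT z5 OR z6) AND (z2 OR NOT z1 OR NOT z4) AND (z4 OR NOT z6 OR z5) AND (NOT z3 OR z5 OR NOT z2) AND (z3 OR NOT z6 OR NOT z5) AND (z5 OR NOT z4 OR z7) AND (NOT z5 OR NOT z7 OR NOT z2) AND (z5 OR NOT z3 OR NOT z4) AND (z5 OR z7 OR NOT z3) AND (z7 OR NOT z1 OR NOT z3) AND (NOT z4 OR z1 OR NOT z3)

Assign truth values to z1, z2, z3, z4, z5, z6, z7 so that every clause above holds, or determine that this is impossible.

Case z7 = false:
Case z1 = false:
From the singleton clause (z5), z5 = true.
From the singleton clause (z4), z4 = true.
From the singleton clause (z6), z6 = true.
From the singleton clause (NOT z3), z3 = false.
But (z3) is also a unit clause — contradiction.
That branch fails; take z1 = true instead.
From the singleton clause (z2), z2 = true.
From the singleton clause (z4), z4 = true.
From the singleton clause (z5), z5 = true.
From the singleton clause (z6), z6 = true.
From the singleton clause (z3), z3 = true.
But (NOT z3) is also a unit clause — contradiction.
Both values of z1 lead to a conflict.
That branch fails; take z7 = true instead.
Case z4 = false:
From the singleton clause (z1), z1 = true.
From the singleton clause (NOT z2), z2 = false.
From the singleton clause (NOT z5), z5 = false.
From the singleton clause (NOT z3), z3 = false.
But (z3) is also a unit clause — contradiction.
That branch fails; take z4 = true instead.
From the singleton clause (NOT z2), z2 = false.
From the singleton clause (NOT z5), z5 = false.
From the singleton clause (NOT z3), z3 = false.
But (z3) is also a unit clause — contradiction.
Both values of z4 lead to a conflict.
Both values of z7 lead to a conflict.

UNSATISFIABLE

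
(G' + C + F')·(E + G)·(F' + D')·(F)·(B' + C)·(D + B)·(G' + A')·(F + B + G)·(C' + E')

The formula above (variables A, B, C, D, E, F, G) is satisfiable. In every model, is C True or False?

True

Suppose C = 0.
The clause (F) is unit, so F = 1.
The clause (G') is unit, so G = 0.
The clause (E) is unit, so E = 1.
The clause (D') is unit, so D = 0.
The clause (B') is unit, so B = 0.
That conflicts with the unit clause (B).
So every satisfying assignment has C = True.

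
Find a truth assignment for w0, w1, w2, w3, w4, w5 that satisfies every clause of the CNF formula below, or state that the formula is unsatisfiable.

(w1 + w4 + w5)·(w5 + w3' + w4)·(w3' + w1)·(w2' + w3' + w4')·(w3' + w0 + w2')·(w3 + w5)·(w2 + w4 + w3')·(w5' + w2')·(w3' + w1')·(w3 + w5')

Suppose w3 = 0.
(w5) alone gives w5 = 1.
But (w5') is also a unit clause — contradiction.
Backtrack on w3: now try w3 = 1.
(w1) alone gives w1 = 1.
But (w1') is also a unit clause — contradiction.
Both values of w3 lead to a conflict.

UNSATISFIABLE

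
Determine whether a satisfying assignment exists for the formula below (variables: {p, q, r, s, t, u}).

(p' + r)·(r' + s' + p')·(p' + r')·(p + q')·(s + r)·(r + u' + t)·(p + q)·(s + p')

Try p = 0.
(q') alone gives q = 0.
Now (q) is unsatisfied and unit — conflict.
So p must be the other value — set p = 1.
(r) alone gives r = 1.
Now (r') is unsatisfied and unit — conflict.
Neither p = 1 nor p = 0 works.
No assignment satisfies every clause.

Unsatisfiable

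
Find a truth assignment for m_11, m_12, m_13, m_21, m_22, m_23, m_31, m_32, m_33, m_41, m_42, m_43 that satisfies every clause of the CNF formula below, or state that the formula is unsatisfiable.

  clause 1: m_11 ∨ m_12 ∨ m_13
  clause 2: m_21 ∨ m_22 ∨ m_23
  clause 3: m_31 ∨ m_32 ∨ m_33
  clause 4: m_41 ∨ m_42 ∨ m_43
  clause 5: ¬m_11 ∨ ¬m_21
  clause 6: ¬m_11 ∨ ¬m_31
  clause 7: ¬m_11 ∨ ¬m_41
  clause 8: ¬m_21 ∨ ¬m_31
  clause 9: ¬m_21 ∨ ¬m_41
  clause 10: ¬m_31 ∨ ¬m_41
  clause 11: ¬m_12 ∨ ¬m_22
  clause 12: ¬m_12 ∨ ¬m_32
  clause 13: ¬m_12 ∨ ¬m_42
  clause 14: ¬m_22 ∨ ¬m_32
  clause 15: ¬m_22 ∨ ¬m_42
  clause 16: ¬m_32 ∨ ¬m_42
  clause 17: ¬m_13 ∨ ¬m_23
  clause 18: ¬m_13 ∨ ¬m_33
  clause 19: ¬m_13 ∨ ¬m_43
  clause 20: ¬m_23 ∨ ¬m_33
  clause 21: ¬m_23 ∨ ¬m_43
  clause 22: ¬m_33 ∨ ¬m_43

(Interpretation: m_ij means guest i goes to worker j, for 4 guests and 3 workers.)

UNSATISFIABLE

Try m_11 = False.
Try m_12 = True.
From the singleton clause (¬m_22), m_22 = False.
From the singleton clause (¬m_32), m_32 = False.
From the singleton clause (¬m_42), m_42 = False.
Try m_21 = True.
From the singleton clause (¬m_31), m_31 = False.
From the singleton clause (m_33), m_33 = True.
From the singleton clause (¬m_41), m_41 = False.
From the singleton clause (m_43), m_43 = True.
Now (¬m_43) is unsatisfied and unit — conflict.
That branch fails; take m_21 = False instead.
From the singleton clause (m_23), m_23 = True.
From the singleton clause (¬m_13), m_13 = False.
From the singleton clause (¬m_33), m_33 = False.
From the singleton clause (m_31), m_31 = True.
From the singleton clause (¬m_41), m_41 = False.
From the singleton clause (m_43), m_43 = True.
Now (¬m_43) is unsatisfied and unit — conflict.
Either choice for m_21 ends in contradiction.
That branch fails; take m_12 = False instead.
From the singleton clause (m_13), m_13 = True.
From the singleton clause (¬m_23), m_23 = False.
From the singleton clause (¬m_33), m_33 = False.
From the singleton clause (¬m_43), m_43 = False.
Try m_21 = True.
From the singleton clause (¬m_31), m_31 = False.
From the singleton clause (m_32), m_32 = True.
From the singleton clause (¬m_41), m_41 = False.
From the singleton clause (m_42), m_42 = True.
Now (¬m_42) is unsatisfied and unit — conflict.
That branch fails; take m_21 = False instead.
From the singleton clause (m_22), m_22 = True.
From the singleton clause (¬m_32), m_32 = False.
From the singleton clause (m_31), m_31 = True.
From the singleton clause (¬m_41), m_41 = False.
From the singleton clause (m_42), m_42 = True.
Now (¬m_42) is unsatisfied and unit — conflict.
Either choice for m_21 ends in contradiction.
Either choice for m_12 ends in contradiction.
That branch fails; take m_11 = True instead.
From the singleton clause (¬m_21), m_21 = False.
From the singleton clause (¬m_31), m_31 = False.
From the singleton clause (¬m_41), m_41 = False.
Try m_22 = True.
From the singleton clause (¬m_12), m_12 = False.
From the singleton clause (¬m_32), m_32 = False.
From the singleton clause (m_33), m_33 = True.
From the singleton clause (¬m_42), m_42 = False.
From the singleton clause (m_43), m_43 = True.
Now (¬m_43) is unsatisfied and unit — conflict.
That branch fails; take m_22 = False instead.
From the singleton clause (m_23), m_23 = True.
From the singleton clause (¬m_13), m_13 = False.
From the singleton clause (¬m_33), m_33 = False.
From the singleton clause (m_32), m_32 = True.
From the singleton clause (¬m_12), m_12 = False.
From the singleton clause (¬m_42), m_42 = False.
From the singleton clause (m_43), m_43 = True.
Now (¬m_43) is unsatisfied and unit — conflict.
Either choice for m_22 ends in contradiction.
Either choice for m_11 ends in contradiction.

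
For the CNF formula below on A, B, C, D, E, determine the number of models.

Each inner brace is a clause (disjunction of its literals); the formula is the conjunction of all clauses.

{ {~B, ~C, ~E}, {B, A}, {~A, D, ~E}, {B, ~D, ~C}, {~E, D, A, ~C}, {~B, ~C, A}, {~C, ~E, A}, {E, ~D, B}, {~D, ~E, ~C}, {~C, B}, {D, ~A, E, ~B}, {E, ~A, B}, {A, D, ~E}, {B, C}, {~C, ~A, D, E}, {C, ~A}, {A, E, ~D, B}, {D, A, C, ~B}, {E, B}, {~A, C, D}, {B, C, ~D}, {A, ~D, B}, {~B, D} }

3

There are 2^5 = 32 truth assignments over (A, B, C, D, E).
Split on D. With D = 1, the clauses containing D are satisfied and ~D drops from the rest; 3 of the 2^4 = 16 assignments to the other variables satisfy what remains.
With D = 0, by the same count on the reduced clause set, 0 assignments work.
Total: 3 + 0 = 3.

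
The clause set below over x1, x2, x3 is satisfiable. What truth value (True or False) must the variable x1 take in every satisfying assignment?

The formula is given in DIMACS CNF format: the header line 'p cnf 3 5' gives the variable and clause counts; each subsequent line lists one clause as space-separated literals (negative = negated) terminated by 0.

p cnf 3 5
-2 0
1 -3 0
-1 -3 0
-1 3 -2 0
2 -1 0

False

Suppose x1 = True.
(¬x2) alone gives x2 = False.
Now (x2) is unsatisfied and unit — conflict.
So every satisfying assignment has x1 = False.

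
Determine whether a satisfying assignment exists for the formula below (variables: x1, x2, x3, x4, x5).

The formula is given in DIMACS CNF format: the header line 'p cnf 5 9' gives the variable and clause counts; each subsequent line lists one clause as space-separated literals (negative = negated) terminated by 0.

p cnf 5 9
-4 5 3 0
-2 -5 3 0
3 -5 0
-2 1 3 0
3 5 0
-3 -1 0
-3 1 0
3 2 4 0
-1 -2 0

Suppose x3 = True.
The clause (¬x1) is unit, so x1 = False.
But (x1) is also a unit clause — contradiction.
That branch fails; take x3 = False instead.
The clause (¬x5) is unit, so x5 = False.
But (x5) is also a unit clause — contradiction.
Either choice for x3 ends in contradiction.
No assignment satisfies every clause.

No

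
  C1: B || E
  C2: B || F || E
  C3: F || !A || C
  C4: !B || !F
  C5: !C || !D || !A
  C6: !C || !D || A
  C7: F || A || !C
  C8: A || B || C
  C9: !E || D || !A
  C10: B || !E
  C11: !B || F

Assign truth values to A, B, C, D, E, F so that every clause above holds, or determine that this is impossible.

UNSATISFIABLE

Branch on B: set B = true.
The clause (!F) is unit, so F = false.
Now (F) is unsatisfied and unit — conflict.
So B must be the other value — set B = false.
The clause (E) is unit, so E = true.
Now (!E) is unsatisfied and unit — conflict.
Either choice for B ends in contradiction.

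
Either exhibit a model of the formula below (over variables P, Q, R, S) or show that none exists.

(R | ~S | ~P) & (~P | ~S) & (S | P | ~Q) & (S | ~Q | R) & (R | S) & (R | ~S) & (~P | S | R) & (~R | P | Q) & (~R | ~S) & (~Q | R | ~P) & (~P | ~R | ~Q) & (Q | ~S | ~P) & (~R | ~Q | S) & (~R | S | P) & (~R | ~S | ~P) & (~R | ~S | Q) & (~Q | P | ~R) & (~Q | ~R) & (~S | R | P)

Case P = 1:
The clause (~S) is unit, so S = 0.
The clause (R) is unit, so R = 1.
The clause (~Q) is unit, so Q = 0.
This assignment satisfies each clause.

P: 1,  Q: 0,  R: 1,  S: 0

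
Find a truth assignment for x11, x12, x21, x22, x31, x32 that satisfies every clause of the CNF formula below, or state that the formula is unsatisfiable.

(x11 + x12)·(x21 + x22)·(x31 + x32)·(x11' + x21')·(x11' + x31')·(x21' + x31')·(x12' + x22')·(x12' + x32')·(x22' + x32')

Try x11 = 1.
The clause (x21') is unit, so x21 = 0.
The clause (x22) is unit, so x22 = 1.
The clause (x31') is unit, so x31 = 0.
The clause (x32) is unit, so x32 = 1.
Now (x32') is unsatisfied and unit — conflict.
Undo x11 and try x11 = 0.
The clause (x12) is unit, so x12 = 1.
The clause (x22') is unit, so x22 = 0.
The clause (x21) is unit, so x21 = 1.
The clause (x31') is unit, so x31 = 0.
The clause (x32) is unit, so x32 = 1.
Now (x32') is unsatisfied and unit — conflict.
Neither x11 = 1 nor x11 = 0 works.

UNSATISFIABLE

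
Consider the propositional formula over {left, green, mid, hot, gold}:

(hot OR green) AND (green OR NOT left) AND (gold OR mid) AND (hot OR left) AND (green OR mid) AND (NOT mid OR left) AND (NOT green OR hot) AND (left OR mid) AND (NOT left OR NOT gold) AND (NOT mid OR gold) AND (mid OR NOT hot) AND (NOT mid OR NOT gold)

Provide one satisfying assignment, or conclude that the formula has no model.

Suppose hot = true.
(mid) alone gives mid = true.
(left) alone gives left = true.
(green) alone gives green = true.
(NOT gold) alone gives gold = false.
Now (gold) is unsatisfied and unit — conflict.
So hot must be the other value — set hot = false.
(green) alone gives green = true.
Now (NOT green) is unsatisfied and unit — conflict.
Both values of hot lead to a conflict.

UNSATISFIABLE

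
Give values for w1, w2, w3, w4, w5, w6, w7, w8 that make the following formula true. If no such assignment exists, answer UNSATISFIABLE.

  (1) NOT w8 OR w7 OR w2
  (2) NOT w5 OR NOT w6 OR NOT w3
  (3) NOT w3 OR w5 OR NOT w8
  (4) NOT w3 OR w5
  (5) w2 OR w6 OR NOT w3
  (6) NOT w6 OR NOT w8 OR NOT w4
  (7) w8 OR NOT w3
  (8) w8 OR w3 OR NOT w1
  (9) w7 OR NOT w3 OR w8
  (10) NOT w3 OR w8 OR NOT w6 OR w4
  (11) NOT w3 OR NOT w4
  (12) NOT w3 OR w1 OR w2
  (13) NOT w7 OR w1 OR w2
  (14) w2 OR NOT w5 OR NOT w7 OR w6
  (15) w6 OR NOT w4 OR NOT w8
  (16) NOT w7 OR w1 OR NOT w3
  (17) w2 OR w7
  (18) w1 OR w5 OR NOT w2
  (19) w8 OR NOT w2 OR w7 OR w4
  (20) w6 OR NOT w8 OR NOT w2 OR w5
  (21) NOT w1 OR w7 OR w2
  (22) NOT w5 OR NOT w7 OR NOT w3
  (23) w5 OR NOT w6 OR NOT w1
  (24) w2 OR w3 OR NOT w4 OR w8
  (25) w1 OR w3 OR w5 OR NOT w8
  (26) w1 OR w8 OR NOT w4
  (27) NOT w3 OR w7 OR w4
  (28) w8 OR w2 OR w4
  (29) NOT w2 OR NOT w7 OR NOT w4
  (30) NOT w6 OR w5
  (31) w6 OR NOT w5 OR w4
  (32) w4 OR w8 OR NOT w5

Branch on w3: set w3 = false.
Branch on w8: set w8 = true.
Branch on w7: set w7 = true.
Branch on w6: set w6 = true.
(NOT w4) alone gives w4 = false.
(w5) alone gives w5 = true.
Branch on w1: set w1 = true.
All clauses hold; w2 can take either value.

w1: true; w2: true; w3: false; w4: false; w5: true; w6: true; w7: true; w8: true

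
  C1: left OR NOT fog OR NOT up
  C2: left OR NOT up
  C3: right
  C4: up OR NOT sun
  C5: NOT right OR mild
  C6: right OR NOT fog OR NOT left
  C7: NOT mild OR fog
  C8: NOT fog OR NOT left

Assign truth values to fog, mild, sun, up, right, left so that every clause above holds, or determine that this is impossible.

(right) alone gives right = true.
(mild) alone gives mild = true.
(fog) alone gives fog = true.
(NOT left) alone gives left = false.
(NOT up) alone gives up = false.
(NOT sun) alone gives sun = false.
All clauses are satisfied.

fog=true,  mild=true,  sun=false,  up=false,  right=true,  left=false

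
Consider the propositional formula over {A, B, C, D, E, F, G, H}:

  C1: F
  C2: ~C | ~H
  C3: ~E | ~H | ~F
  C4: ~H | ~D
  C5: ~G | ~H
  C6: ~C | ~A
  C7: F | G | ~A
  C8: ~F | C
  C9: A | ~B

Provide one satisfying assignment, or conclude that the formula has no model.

From the singleton clause (F), F = 1.
From the singleton clause (C), C = 1.
From the singleton clause (~H), H = 0.
From the singleton clause (~A), A = 0.
From the singleton clause (~B), B = 0.
No clause remains; D, E, G are free.

A ↦ 0,  B ↦ 0,  C ↦ 1,  D ↦ 1,  E ↦ 1,  F ↦ 1,  G ↦ 1,  H ↦ 0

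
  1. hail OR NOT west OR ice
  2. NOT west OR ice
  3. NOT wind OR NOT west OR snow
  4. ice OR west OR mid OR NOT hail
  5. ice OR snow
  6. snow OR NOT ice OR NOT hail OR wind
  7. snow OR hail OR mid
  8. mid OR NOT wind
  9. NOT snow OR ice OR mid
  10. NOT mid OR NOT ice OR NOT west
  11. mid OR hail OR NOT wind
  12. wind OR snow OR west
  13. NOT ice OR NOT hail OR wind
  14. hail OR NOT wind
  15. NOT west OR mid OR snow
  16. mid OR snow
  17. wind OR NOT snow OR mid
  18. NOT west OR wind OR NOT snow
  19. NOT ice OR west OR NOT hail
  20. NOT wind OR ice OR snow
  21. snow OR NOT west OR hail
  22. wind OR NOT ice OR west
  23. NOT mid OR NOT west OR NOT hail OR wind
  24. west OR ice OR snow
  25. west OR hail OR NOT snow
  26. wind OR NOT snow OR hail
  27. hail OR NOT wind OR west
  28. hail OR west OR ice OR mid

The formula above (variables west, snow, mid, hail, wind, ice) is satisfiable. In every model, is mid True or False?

True

Suppose mid = false.
From the singleton clause (NOT wind), wind = false.
From the singleton clause (snow), snow = true.
Now (NOT snow) is unsatisfied and unit — conflict.
So every satisfying assignment has mid = True.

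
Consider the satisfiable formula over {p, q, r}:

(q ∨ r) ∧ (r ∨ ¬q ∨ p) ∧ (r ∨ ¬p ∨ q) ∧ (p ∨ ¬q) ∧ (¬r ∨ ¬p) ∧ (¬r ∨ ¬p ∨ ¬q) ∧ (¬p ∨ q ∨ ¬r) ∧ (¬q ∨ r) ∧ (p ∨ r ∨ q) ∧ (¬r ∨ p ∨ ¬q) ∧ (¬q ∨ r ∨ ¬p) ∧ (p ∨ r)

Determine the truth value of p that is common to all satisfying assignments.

False

Suppose p = True.
Unit clause (¬r) forces r = False.
Unit clause (q) forces q = True.
But (¬q) is also a unit clause — contradiction.
So every satisfying assignment has p = False.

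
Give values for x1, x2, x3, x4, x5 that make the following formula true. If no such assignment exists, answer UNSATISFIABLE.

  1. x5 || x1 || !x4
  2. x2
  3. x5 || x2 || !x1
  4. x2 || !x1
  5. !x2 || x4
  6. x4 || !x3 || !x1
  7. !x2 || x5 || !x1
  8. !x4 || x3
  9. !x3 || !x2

UNSATISFIABLE

The clause (x2) is unit, so x2 = true.
The clause (x4) is unit, so x4 = true.
The clause (x3) is unit, so x3 = true.
But (!x3) is also a unit clause — contradiction.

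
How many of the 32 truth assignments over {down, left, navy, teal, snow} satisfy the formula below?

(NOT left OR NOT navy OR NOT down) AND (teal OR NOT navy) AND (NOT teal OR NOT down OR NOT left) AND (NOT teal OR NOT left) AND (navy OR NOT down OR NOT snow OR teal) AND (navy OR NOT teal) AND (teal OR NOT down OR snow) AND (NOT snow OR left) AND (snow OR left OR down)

3

There are 2^5 = 32 truth assignments over (down, left, navy, teal, snow).
Split on navy. With navy = true, the clauses containing navy are satisfied and NOT navy drops from the rest; 1 of the 2^4 = 16 assignments to the other variables satisfy what remains.
With navy = false, by the same count on the reduced clause set, 2 assignments work.
(One model: down=F, left=T, navy=F, teal=F, snow=F.)
Total: 1 + 2 = 3.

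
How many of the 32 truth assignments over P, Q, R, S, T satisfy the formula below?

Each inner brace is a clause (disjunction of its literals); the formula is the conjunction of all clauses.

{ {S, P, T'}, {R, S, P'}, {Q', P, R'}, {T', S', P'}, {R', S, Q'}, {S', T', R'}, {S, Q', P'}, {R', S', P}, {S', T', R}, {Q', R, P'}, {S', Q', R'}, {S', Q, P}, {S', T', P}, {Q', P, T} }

6

There are 2^5 = 32 truth assignments over (P, Q, R, S, T).
Split on Q. With Q = 1, the clauses containing Q are satisfied and Q' drops from the rest; 0 of the 2^4 = 16 assignments to the other variables satisfy what remains.
With Q = 0, by the same count on the reduced clause set, 6 assignments work.
(One model: P=F, Q=F, R=F, S=F, T=F.)
Total: 0 + 6 = 6.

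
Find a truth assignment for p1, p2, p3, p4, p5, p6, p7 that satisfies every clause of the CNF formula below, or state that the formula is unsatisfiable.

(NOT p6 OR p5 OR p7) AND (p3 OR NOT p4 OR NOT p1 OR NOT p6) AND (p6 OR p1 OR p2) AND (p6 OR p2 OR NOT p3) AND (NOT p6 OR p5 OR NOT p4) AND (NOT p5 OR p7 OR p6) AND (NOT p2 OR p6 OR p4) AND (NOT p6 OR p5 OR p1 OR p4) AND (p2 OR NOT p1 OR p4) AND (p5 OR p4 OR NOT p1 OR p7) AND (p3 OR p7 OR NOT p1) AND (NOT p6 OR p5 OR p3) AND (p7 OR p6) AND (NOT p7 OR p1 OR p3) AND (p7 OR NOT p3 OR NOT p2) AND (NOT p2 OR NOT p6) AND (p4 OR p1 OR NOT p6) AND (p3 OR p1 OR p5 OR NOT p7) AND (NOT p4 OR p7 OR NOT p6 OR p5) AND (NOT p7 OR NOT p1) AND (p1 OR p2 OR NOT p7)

Case p7 = true:
The clause (NOT p1) is unit, so p1 = false.
The clause (p3) is unit, so p3 = true.
The clause (p2) is unit, so p2 = true.
The clause (NOT p6) is unit, so p6 = false.
The clause (p4) is unit, so p4 = true.
All clauses hold; p5 can take either value.

p1=false,  p2=true,  p3=true,  p4=true,  p5=true,  p6=false,  p7=true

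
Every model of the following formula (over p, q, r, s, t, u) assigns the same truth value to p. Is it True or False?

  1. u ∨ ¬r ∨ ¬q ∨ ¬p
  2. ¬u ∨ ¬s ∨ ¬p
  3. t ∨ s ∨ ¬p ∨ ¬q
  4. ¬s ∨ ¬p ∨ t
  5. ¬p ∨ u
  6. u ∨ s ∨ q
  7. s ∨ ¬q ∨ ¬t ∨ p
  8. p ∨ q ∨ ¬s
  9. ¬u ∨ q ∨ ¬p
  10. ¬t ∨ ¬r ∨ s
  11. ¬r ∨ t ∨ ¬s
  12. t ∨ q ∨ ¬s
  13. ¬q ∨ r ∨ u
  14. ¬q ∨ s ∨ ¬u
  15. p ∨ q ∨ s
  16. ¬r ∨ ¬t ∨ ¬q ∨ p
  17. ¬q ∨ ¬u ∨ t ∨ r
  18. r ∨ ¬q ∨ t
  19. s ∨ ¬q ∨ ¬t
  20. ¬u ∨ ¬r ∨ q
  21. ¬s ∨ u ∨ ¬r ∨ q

Suppose p = True.
From the singleton clause (u), u = True.
From the singleton clause (¬s), s = False.
From the singleton clause (q), q = True.
That conflicts with the unit clause (¬q).
So every satisfying assignment has p = False.

False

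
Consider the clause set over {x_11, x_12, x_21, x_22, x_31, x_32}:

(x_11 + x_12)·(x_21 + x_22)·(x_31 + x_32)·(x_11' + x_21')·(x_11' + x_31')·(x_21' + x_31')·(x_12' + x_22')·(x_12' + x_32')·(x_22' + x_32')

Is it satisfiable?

Unsatisfiable

Suppose x_11 = 1.
(x_21') alone gives x_21 = 0.
(x_22) alone gives x_22 = 1.
(x_31') alone gives x_31 = 0.
(x_32) alone gives x_32 = 1.
Now (x_32') is unsatisfied and unit — conflict.
Undo x_11 and try x_11 = 0.
(x_12) alone gives x_12 = 1.
(x_22') alone gives x_22 = 0.
(x_21) alone gives x_21 = 1.
(x_31') alone gives x_31 = 0.
(x_32) alone gives x_32 = 1.
Now (x_32') is unsatisfied and unit — conflict.
Neither x_11 = 1 nor x_11 = 0 works.
No assignment satisfies every clause.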